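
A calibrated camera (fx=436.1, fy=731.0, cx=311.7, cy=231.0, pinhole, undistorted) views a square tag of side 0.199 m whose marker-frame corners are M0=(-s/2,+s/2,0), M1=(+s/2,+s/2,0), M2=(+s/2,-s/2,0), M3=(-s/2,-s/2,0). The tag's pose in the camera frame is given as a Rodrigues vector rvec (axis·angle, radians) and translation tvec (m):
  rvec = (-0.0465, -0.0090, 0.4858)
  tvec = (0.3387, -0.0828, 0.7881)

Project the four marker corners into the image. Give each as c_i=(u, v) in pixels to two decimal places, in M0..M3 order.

c0=(425.38, 192.41) c1=(523.44, 279.11) c2=(572.04, 116.42) c3=(475.10, 30.83)

Intrinsics K: fx=436.1, fy=731.0, cx=311.7, cy=231.0
Marker side s = 0.199 m; corners in marker frame (Z=0):
  M0 = (-0.0995, +0.0995, 0)
  M1 = (+0.0995, +0.0995, 0)
  M2 = (+0.0995, -0.0995, 0)
  M3 = (-0.0995, -0.0995, 0)
rvec = (-0.0465, -0.0090, 0.4858), |rvec| = θ = 0.48810 rad = 27.966°
Rodrigues: sinθ=0.46895, 1−cosθ=0.11678; R = I + sinθ·[k]× + (1−cosθ)·[k]×²:
    [+0.88428 -0.46653 -0.01972]
    [+0.46694 +0.88326 +0.04253]
    [-0.00243 -0.04682 +0.99890]
t = (0.3387, -0.0828, 0.7881) m
M0: Pc = R·M0+t = (+0.20429, -0.04138, +0.78368); u = 436.1·(+0.20429)/0.78368 + 311.7 = 425.3843, v = 731.0·(-0.04138)/0.78368 + 231.0 = 192.4053
M1: Pc = R·M1+t = (+0.38027, +0.05155, +0.78320); u = 436.1·(+0.38027)/0.78320 + 311.7 = 523.4390, v = 731.0·(+0.05155)/0.78320 + 231.0 = 279.1101
M2: Pc = R·M2+t = (+0.47311, -0.12422, +0.79252); u = 436.1·(+0.47311)/0.79252 + 311.7 = 572.0372, v = 731.0·(-0.12422)/0.79252 + 231.0 = 116.4187
M3: Pc = R·M3+t = (+0.29713, -0.21715, +0.79300); u = 436.1·(+0.29713)/0.79300 + 311.7 = 475.1049, v = 731.0·(-0.21715)/0.79300 + 231.0 = 30.8317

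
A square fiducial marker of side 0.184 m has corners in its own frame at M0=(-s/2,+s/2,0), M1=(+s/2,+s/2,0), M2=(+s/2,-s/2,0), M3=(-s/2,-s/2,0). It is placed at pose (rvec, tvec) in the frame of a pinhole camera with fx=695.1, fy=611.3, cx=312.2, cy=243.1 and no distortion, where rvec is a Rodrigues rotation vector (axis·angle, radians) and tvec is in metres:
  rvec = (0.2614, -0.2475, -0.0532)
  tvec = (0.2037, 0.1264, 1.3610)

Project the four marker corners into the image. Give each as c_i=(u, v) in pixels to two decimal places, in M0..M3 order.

Intrinsics K: fx=695.1, fy=611.3, cx=312.2, cy=243.1
Marker side s = 0.184 m; corners in marker frame (Z=0):
  M0 = (-0.0920, +0.0920, 0)
  M1 = (+0.0920, +0.0920, 0)
  M2 = (+0.0920, -0.0920, 0)
  M3 = (-0.0920, -0.0920, 0)
rvec = (0.2614, -0.2475, -0.0532), |rvec| = θ = 0.36389 rad = 20.849°
Rodrigues: sinθ=0.35591, 1−cosθ=0.06548; R = I + sinθ·[k]× + (1−cosθ)·[k]×²:
    [+0.96831 +0.02004 -0.24895]
    [-0.08403 +0.96481 -0.24916]
    [+0.23520 +0.26218 +0.93592]
t = (0.2037, 0.1264, 1.3610) m
M0: Pc = R·M0+t = (+0.11646, +0.22289, +1.36348); u = 695.1·(+0.11646)/1.36348 + 312.2 = 371.5707, v = 611.3·(+0.22289)/1.36348 + 243.1 = 343.0313
M1: Pc = R·M1+t = (+0.29463, +0.20743, +1.40676); u = 695.1·(+0.29463)/1.40676 + 312.2 = 457.7801, v = 611.3·(+0.20743)/1.40676 + 243.1 = 333.2386
M2: Pc = R·M2+t = (+0.29094, +0.02991, +1.35852); u = 695.1·(+0.29094)/1.35852 + 312.2 = 461.0629, v = 611.3·(+0.02991)/1.35852 + 243.1 = 256.5574
M3: Pc = R·M3+t = (+0.11277, +0.04537, +1.31524); u = 695.1·(+0.11277)/1.31524 + 312.2 = 371.7995, v = 611.3·(+0.04537)/1.31524 + 243.1 = 264.1861

c0=(371.57, 343.03) c1=(457.78, 333.24) c2=(461.06, 256.56) c3=(371.80, 264.19)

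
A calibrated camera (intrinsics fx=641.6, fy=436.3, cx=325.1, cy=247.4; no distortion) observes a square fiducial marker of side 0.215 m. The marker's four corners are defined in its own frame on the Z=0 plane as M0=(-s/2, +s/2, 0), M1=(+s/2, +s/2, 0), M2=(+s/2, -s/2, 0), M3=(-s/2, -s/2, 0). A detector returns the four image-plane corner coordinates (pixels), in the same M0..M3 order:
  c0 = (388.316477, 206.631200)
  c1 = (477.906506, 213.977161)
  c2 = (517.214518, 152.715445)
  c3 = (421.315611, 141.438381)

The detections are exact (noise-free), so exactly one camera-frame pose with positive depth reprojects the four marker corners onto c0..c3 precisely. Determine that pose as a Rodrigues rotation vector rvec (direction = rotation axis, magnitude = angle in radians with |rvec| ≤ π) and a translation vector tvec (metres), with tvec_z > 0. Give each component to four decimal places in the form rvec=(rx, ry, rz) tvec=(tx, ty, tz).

Intrinsics K: fx=641.6, fy=436.3, cx=325.1, cy=247.4
Marker side s = 0.215 m; corners in marker frame (Z=0):
  M0 = (-0.1075, +0.1075, 0)
  M1 = (+0.1075, +0.1075, 0)
  M2 = (+0.1075, -0.1075, 0)
  M3 = (-0.1075, -0.1075, 0)
Detected image corners:
  c0 = (388.316477, 206.631200) px
  c1 = (477.906506, 213.977161) px
  c2 = (517.214518, 152.715445) px
  c3 = (421.315611, 141.438381) px
Planar DLT: solve 8×8 A·h = b for H (H[2,2]=1):
  H  [+534.23955 +14.58461 +451.54330]
  H  [+83.90507 +366.37159 +180.18454]
  H  [+0.22942 +0.40582 +1.00000]
B = K⁻¹H; ‖b₁‖=0.754827, ‖b₂‖=0.754827; λ = 2/(‖b₁‖+‖b₂‖) = 1.324807, sign → tz>0 ⇒ λ=+1.324807
r₁ = λ·B[:,0] = (+0.94912,+0.08243,+0.30393); r₂ = λ·B[:,1] = (-0.24231,+0.80761,+0.53764)
r₃ = r₁×r₂ = (-0.20114,-0.58393,+0.78649); SVD([r₁ r₂ r₃]) → R = UVᵀ:
  R  [+0.94912 -0.24231 -0.20114]
  R  [+0.08243 +0.80761 -0.58393]
  R  [+0.30393 +0.53764 +0.78649]
t = (+0.26109, -0.20410, +1.32481) m
tr R = 2.543224; θ = arccos((tr R − 1)/2) = 0.689425 rad = 39.501°
axis k = ((R−Rᵀ)₃₂, (R−Rᵀ)₁₃, (R−Rᵀ)₂₁) / (2 sinθ) = (+0.881603, -0.397011, +0.255260)
rvec = θ·k = (+0.607799, -0.273710, +0.175983)

rvec=(0.6078, -0.2737, 0.1760) tvec=(0.2611, -0.2041, 1.3248)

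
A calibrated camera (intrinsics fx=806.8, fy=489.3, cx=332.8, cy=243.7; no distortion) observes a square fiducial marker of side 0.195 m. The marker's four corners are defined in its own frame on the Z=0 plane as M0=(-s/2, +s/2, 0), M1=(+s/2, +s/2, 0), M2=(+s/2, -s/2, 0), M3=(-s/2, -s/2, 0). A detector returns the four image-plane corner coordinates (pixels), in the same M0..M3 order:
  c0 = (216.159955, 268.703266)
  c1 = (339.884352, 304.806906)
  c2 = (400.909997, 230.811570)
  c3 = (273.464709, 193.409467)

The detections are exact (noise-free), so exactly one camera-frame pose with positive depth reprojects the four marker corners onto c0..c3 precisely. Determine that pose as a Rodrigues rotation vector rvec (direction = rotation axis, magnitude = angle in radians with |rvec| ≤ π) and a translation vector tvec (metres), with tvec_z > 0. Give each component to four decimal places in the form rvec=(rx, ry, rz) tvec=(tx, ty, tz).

Intrinsics K: fx=806.8, fy=489.3, cx=332.8, cy=243.7
Marker side s = 0.195 m; corners in marker frame (Z=0):
  M0 = (-0.0975, +0.0975, 0)
  M1 = (+0.0975, +0.0975, 0)
  M2 = (+0.0975, -0.0975, 0)
  M3 = (-0.0975, -0.0975, 0)
Detected image corners:
  c0 = (216.159955, 268.703266) px
  c1 = (339.884352, 304.806906) px
  c2 = (400.909997, 230.811570) px
  c3 = (273.464709, 193.409467) px
Planar DLT: solve 8×8 A·h = b for H (H[2,2]=1):
  H  [+647.47263 -254.99104 +307.22217]
  H  [+191.33969 +422.06103 +250.02667]
  H  [+0.01168 +0.15745 +1.00000]
B = K⁻¹H; ‖b₁‖=0.885924, ‖b₂‖=0.885924; λ = 2/(‖b₁‖+‖b₂‖) = 1.128765, sign → tz>0 ⇒ λ=+1.128765
r₁ = λ·B[:,0] = (+0.90042,+0.43483,+0.01319); r₂ = λ·B[:,1] = (-0.43006,+0.88514,+0.17772)
r₃ = r₁×r₂ = (+0.06560,-0.16569,+0.98399); SVD([r₁ r₂ r₃]) → R = UVᵀ:
  R  [+0.90042 -0.43006 +0.06560]
  R  [+0.43483 +0.88514 -0.16569]
  R  [+0.01319 +0.17772 +0.98399]
t = (-0.03579, +0.01459, +1.12876) m
tr R = 2.769545; θ = arccos((tr R − 1)/2) = 0.484791 rad = 27.776°
axis k = ((R−Rᵀ)₃₂, (R−Rᵀ)₁₃, (R−Rᵀ)₂₁) / (2 sinθ) = (+0.368450, +0.056236, +0.927945)
rvec = θ·k = (+0.178621, +0.027263, +0.449860)

rvec=(0.1786, 0.0273, 0.4499) tvec=(-0.0358, 0.0146, 1.1288)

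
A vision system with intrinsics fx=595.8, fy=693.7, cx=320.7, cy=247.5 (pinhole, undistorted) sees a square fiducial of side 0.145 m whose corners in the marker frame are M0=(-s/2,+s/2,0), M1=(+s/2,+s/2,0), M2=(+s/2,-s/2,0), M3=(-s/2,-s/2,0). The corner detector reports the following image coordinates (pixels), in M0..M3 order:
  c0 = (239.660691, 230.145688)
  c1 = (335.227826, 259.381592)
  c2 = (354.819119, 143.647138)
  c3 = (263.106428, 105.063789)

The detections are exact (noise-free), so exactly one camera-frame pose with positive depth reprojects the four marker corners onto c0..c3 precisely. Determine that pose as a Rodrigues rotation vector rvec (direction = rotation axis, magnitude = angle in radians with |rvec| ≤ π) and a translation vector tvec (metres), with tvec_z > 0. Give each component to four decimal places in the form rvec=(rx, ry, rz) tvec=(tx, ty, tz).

rvec=(-0.0709, -0.4977, 0.2235) tvec=(-0.0276, -0.0730, 0.8051)

Intrinsics K: fx=595.8, fy=693.7, cx=320.7, cy=247.5
Marker side s = 0.145 m; corners in marker frame (Z=0):
  M0 = (-0.0725, +0.0725, 0)
  M1 = (+0.0725, +0.0725, 0)
  M2 = (+0.0725, -0.0725, 0)
  M3 = (-0.0725, -0.0725, 0)
Detected image corners:
  c0 = (239.660691, 230.145688) px
  c1 = (335.227826, 259.381592) px
  c2 = (354.819119, 143.647138) px
  c3 = (263.106428, 105.063789) px
Planar DLT: solve 8×8 A·h = b for H (H[2,2]=1):
  H  [+817.98854 -192.89604 +300.28312]
  H  [+340.87555 +801.16939 +184.61057]
  H  [+0.57793 -0.15107 +1.00000]
B = K⁻¹H; ‖b₁‖=1.242115, ‖b₂‖=1.242115; λ = 2/(‖b₁‖+‖b₂‖) = 0.805079, sign → tz>0 ⇒ λ=+0.805079
r₁ = λ·B[:,0] = (+0.85487,+0.22960,+0.46528); r₂ = λ·B[:,1] = (-0.19519,+0.97320,-0.12162)
r₃ = r₁×r₂ = (-0.48073,+0.01315,+0.87677); SVD([r₁ r₂ r₃]) → R = UVᵀ:
  R  [+0.85487 -0.19519 -0.48073]
  R  [+0.22960 +0.97320 +0.01315]
  R  [+0.46528 -0.12162 +0.87677]
t = (-0.02759, -0.07299, +0.80508) m
tr R = 2.704830; θ = arccos((tr R − 1)/2) = 0.550210 rad = 31.525°
axis k = ((R−Rᵀ)₃₂, (R−Rᵀ)₁₃, (R−Rᵀ)₂₁) / (2 sinθ) = (-0.128883, -0.904645, +0.406211)
rvec = θ·k = (-0.070913, -0.497744, +0.223501)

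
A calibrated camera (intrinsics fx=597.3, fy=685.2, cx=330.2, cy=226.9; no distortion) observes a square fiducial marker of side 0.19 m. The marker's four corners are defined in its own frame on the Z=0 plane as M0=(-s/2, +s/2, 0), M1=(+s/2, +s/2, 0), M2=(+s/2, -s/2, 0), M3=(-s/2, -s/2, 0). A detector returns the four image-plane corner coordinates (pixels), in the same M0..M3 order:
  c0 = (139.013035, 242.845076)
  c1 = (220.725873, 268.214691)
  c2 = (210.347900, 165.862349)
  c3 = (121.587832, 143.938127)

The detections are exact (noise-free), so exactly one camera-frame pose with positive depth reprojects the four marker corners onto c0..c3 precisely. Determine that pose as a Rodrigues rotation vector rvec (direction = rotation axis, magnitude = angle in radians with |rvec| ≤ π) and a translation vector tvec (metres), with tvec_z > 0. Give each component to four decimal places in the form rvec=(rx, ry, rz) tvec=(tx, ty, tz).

Intrinsics K: fx=597.3, fy=685.2, cx=330.2, cy=226.9
Marker side s = 0.19 m; corners in marker frame (Z=0):
  M0 = (-0.0950, +0.0950, 0)
  M1 = (+0.0950, +0.0950, 0)
  M2 = (+0.0950, -0.0950, 0)
  M3 = (-0.0950, -0.0950, 0)
Detected image corners:
  c0 = (139.013035, 242.845076) px
  c1 = (220.725873, 268.214691) px
  c2 = (210.347900, 165.862349) px
  c3 = (121.587832, 143.938127) px
Planar DLT: solve 8×8 A·h = b for H (H[2,2]=1):
  H  [+396.97316 +157.21271 +172.04846]
  H  [+64.59892 +628.50661 +207.19410]
  H  [-0.29371 +0.48305 +1.00000]
B = K⁻¹H; ‖b₁‖=0.898253, ‖b₂‖=0.898253; λ = 2/(‖b₁‖+‖b₂‖) = 1.113272, sign → tz>0 ⇒ λ=+1.113272
r₁ = λ·B[:,0] = (+0.92066,+0.21324,-0.32698); r₂ = λ·B[:,1] = (-0.00427,+0.84308,+0.53777)
r₃ = r₁×r₂ = (+0.39035,-0.49371,+0.77710); SVD([r₁ r₂ r₃]) → R = UVᵀ:
  R  [+0.92066 -0.00427 +0.39035]
  R  [+0.21324 +0.84308 -0.49371]
  R  [-0.32698 +0.53777 +0.77710]
t = (-0.29477, -0.03202, +1.11327) m
tr R = 2.540839; θ = arccos((tr R − 1)/2) = 0.691297 rad = 39.608°
axis k = ((R−Rᵀ)₃₂, (R−Rᵀ)₁₃, (R−Rᵀ)₂₁) / (2 sinθ) = (+0.808954, +0.562579, +0.170583)
rvec = θ·k = (+0.559228, +0.388909, +0.117924)

rvec=(0.5592, 0.3889, 0.1179) tvec=(-0.2948, -0.0320, 1.1133)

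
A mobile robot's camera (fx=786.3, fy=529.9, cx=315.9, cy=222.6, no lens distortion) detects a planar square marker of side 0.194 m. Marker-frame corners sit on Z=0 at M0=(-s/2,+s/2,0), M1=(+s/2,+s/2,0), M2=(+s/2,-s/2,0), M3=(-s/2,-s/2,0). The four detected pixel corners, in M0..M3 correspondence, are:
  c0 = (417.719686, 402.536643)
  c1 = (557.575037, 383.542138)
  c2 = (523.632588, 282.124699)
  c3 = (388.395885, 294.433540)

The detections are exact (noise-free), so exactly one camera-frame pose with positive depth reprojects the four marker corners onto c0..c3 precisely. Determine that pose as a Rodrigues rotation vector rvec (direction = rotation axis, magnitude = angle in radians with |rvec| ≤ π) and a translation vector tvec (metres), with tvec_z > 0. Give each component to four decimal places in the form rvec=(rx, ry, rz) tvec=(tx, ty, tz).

Intrinsics K: fx=786.3, fy=529.9, cx=315.9, cy=222.6
Marker side s = 0.194 m; corners in marker frame (Z=0):
  M0 = (-0.0970, +0.0970, 0)
  M1 = (+0.0970, +0.0970, 0)
  M2 = (+0.0970, -0.0970, 0)
  M3 = (-0.0970, -0.0970, 0)
Detected image corners:
  c0 = (417.719686, 402.536643) px
  c1 = (557.575037, 383.542138) px
  c2 = (523.632588, 282.124699) px
  c3 = (388.395885, 294.433540) px
Planar DLT: solve 8×8 A·h = b for H (H[2,2]=1):
  H  [+846.98473 +49.92996 +473.41668]
  H  [+19.54781 +457.58997 +339.21496]
  H  [+0.29303 -0.24048 +1.00000]
B = K⁻¹H; ‖b₁‖=1.006898, ‖b₂‖=1.006898; λ = 2/(‖b₁‖+‖b₂‖) = 0.993149, sign → tz>0 ⇒ λ=+0.993149
r₁ = λ·B[:,0] = (+0.95288,-0.08562,+0.29103); r₂ = λ·B[:,1] = (+0.15902,+0.95795,-0.23883)
r₃ = r₁×r₂ = (-0.25834,+0.27386,+0.92642); SVD([r₁ r₂ r₃]) → R = UVᵀ:
  R  [+0.95288 +0.15902 -0.25834]
  R  [-0.08562 +0.95795 +0.27386]
  R  [+0.29103 -0.23883 +0.92642]
t = (+0.19895, +0.21856, +0.99315) m
tr R = 2.837254; θ = arccos((tr R − 1)/2) = 0.406205 rad = 23.274°
axis k = ((R−Rᵀ)₃₂, (R−Rᵀ)₁₃, (R−Rᵀ)₂₁) / (2 sinθ) = (-0.648765, -0.695179, -0.309564)
rvec = θ·k = (-0.263532, -0.282385, -0.125747)

rvec=(-0.2635, -0.2824, -0.1257) tvec=(0.1990, 0.2186, 0.9931)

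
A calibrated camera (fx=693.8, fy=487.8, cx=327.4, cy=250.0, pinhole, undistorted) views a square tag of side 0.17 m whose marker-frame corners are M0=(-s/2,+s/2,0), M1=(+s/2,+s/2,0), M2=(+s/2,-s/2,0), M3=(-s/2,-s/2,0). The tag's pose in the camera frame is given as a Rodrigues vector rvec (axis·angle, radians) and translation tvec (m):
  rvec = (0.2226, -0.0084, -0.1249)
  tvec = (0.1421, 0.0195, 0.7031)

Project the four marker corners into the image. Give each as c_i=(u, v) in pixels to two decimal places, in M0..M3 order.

Intrinsics K: fx=693.8, fy=487.8, cx=327.4, cy=250.0
Marker side s = 0.17 m; corners in marker frame (Z=0):
  M0 = (-0.0850, +0.0850, 0)
  M1 = (+0.0850, +0.0850, 0)
  M2 = (+0.0850, -0.0850, 0)
  M3 = (-0.0850, -0.0850, 0)
rvec = (0.2226, -0.0084, -0.1249), |rvec| = θ = 0.25538 rad = 14.632°
Rodrigues: sinθ=0.25262, 1−cosθ=0.03243; R = I + sinθ·[k]× + (1−cosθ)·[k]×²:
    [+0.99221 +0.12262 -0.02213]
    [-0.12448 +0.96760 -0.21967]
    [-0.00552 +0.22071 +0.97532]
t = (0.1421, 0.0195, 0.7031) m
M0: Pc = R·M0+t = (+0.06818, +0.11233, +0.72233); u = 693.8·(+0.06818)/0.72233 + 327.4 = 392.8918, v = 487.8·(+0.11233)/0.72233 + 250.0 = 325.8559
M1: Pc = R·M1+t = (+0.23686, +0.09117, +0.72139); u = 693.8·(+0.23686)/0.72139 + 327.4 = 555.2007, v = 487.8·(+0.09117)/0.72139 + 250.0 = 311.6456
M2: Pc = R·M2+t = (+0.21602, -0.07333, +0.68387); u = 693.8·(+0.21602)/0.68387 + 327.4 = 546.5516, v = 487.8·(-0.07333)/0.68387 + 250.0 = 197.6967
M3: Pc = R·M3+t = (+0.04734, -0.05217, +0.68481); u = 693.8·(+0.04734)/0.68481 + 327.4 = 375.3615, v = 487.8·(-0.05217)/0.68481 + 250.0 = 212.8416

c0=(392.89, 325.86) c1=(555.20, 311.65) c2=(546.55, 197.70) c3=(375.36, 212.84)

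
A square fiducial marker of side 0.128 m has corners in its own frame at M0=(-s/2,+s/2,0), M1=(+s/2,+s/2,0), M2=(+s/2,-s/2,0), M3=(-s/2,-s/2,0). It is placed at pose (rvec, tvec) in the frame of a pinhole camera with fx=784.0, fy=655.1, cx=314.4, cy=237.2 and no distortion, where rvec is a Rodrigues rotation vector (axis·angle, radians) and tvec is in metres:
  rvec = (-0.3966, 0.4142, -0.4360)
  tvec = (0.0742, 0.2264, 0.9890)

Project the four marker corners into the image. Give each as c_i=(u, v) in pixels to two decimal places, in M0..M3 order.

Intrinsics K: fx=784.0, fy=655.1, cx=314.4, cy=237.2
Marker side s = 0.128 m; corners in marker frame (Z=0):
  M0 = (-0.0640, +0.0640, 0)
  M1 = (+0.0640, +0.0640, 0)
  M2 = (+0.0640, -0.0640, 0)
  M3 = (-0.0640, -0.0640, 0)
rvec = (-0.3966, 0.4142, -0.4360), |rvec| = θ = 0.72038 rad = 41.275°
Rodrigues: sinθ=0.65967, 1−cosθ=0.24845; R = I + sinθ·[k]× + (1−cosθ)·[k]×²:
    [+0.82686 +0.32061 +0.46208]
    [-0.47790 +0.83369 +0.27672]
    [-0.29651 -0.44963 +0.84256]
t = (0.0742, 0.2264, 0.9890) m
M0: Pc = R·M0+t = (+0.04180, +0.31034, +0.97920); u = 784.0·(+0.04180)/0.97920 + 314.4 = 347.8675, v = 655.1·(+0.31034)/0.97920 + 237.2 = 444.8234
M1: Pc = R·M1+t = (+0.14764, +0.24917, +0.94125); u = 784.0·(+0.14764)/0.94125 + 314.4 = 437.3733, v = 655.1·(+0.24917)/0.94125 + 237.2 = 410.6206
M2: Pc = R·M2+t = (+0.10660, +0.14246, +0.99880); u = 784.0·(+0.10660)/0.99880 + 314.4 = 398.0746, v = 655.1·(+0.14246)/0.99880 + 237.2 = 330.6365
M3: Pc = R·M3+t = (+0.00076, +0.20363, +1.03675); u = 784.0·(+0.00076)/1.03675 + 314.4 = 314.9762, v = 655.1·(+0.20363)/1.03675 + 237.2 = 365.8687

c0=(347.87, 444.82) c1=(437.37, 410.62) c2=(398.07, 330.64) c3=(314.98, 365.87)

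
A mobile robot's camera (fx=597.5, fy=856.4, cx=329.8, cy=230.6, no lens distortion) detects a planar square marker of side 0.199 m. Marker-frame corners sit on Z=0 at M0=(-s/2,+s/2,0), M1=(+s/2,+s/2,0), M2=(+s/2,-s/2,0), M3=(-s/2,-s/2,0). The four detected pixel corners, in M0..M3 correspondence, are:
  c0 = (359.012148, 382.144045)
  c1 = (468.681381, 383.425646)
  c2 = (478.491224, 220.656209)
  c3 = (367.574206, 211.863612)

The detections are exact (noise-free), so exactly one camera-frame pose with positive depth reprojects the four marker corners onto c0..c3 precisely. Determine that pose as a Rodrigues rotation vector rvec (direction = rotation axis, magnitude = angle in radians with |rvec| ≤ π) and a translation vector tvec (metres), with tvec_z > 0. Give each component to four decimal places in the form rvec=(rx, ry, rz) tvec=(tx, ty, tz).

rvec=(0.0839, -0.2270, 0.0581) tvec=(0.1522, 0.0823, 1.0123)

Intrinsics K: fx=597.5, fy=856.4, cx=329.8, cy=230.6
Marker side s = 0.199 m; corners in marker frame (Z=0):
  M0 = (-0.0995, +0.0995, 0)
  M1 = (+0.0995, +0.0995, 0)
  M2 = (+0.0995, -0.0995, 0)
  M3 = (-0.0995, -0.0995, 0)
Detected image corners:
  c0 = (359.012148, 382.144045) px
  c1 = (468.681381, 383.425646) px
  c2 = (478.491224, 220.656209) px
  c3 = (367.574206, 211.863612) px
Planar DLT: solve 8×8 A·h = b for H (H[2,2]=1):
  H  [+648.09859 -14.62242 +419.63636]
  H  [+92.37406 +859.01275 +300.20441]
  H  [+0.22437 +0.07554 +1.00000]
B = K⁻¹H; ‖b₁‖=0.987828, ‖b₂‖=0.987828; λ = 2/(‖b₁‖+‖b₂‖) = 1.012322, sign → tz>0 ⇒ λ=+1.012322
r₁ = λ·B[:,0] = (+0.97268,+0.04803,+0.22713); r₂ = λ·B[:,1] = (-0.06698,+0.99482,+0.07647)
r₃ = r₁×r₂ = (-0.22228,-0.08959,+0.97086); SVD([r₁ r₂ r₃]) → R = UVᵀ:
  R  [+0.97268 -0.06698 -0.22228]
  R  [+0.04803 +0.99482 -0.08959]
  R  [+0.22713 +0.07647 +0.97086]
t = (+0.15221, +0.08228, +1.01232) m
tr R = 2.938354; θ = arccos((tr R − 1)/2) = 0.248928 rad = 14.263°
axis k = ((R−Rᵀ)₃₂, (R−Rᵀ)₁₃, (R−Rᵀ)₂₁) / (2 sinθ) = (+0.337025, -0.912101, +0.233424)
rvec = θ·k = (+0.083895, -0.227047, +0.058106)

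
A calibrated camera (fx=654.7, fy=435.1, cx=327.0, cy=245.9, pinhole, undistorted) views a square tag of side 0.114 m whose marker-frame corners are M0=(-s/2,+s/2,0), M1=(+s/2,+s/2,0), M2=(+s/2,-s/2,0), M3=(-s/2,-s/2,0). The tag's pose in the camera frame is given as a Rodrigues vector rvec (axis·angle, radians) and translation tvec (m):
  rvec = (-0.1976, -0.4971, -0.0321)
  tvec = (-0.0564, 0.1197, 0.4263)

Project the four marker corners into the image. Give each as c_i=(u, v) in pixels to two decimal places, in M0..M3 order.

Intrinsics K: fx=654.7, fy=435.1, cx=327.0, cy=245.9
Marker side s = 0.114 m; corners in marker frame (Z=0):
  M0 = (-0.0570, +0.0570, 0)
  M1 = (+0.0570, +0.0570, 0)
  M2 = (+0.0570, -0.0570, 0)
  M3 = (-0.0570, -0.0570, 0)
rvec = (-0.1976, -0.4971, -0.0321), |rvec| = θ = 0.53590 rad = 30.705°
Rodrigues: sinθ=0.51061, 1−cosθ=0.14019; R = I + sinθ·[k]× + (1−cosθ)·[k]×²:
    [+0.87887 +0.07853 -0.47055]
    [+0.01736 +0.98044 +0.19607]
    [+0.47674 -0.18049 +0.86031]
t = (-0.0564, 0.1197, 0.4263) m
M0: Pc = R·M0+t = (-0.10202, +0.17460, +0.38884); u = 654.7·(-0.10202)/0.38884 + 327.0 = 155.2267, v = 435.1·(+0.17460)/0.38884 + 245.9 = 441.2677
M1: Pc = R·M1+t = (-0.00183, +0.17657, +0.44319); u = 654.7·(-0.00183)/0.44319 + 327.0 = 324.2998, v = 435.1·(+0.17657)/0.44319 + 245.9 = 419.2528
M2: Pc = R·M2+t = (-0.01078, +0.06480, +0.46376); u = 654.7·(-0.01078)/0.46376 + 327.0 = 311.7806, v = 435.1·(+0.06480)/0.46376 + 245.9 = 306.6997
M3: Pc = R·M3+t = (-0.11097, +0.06283, +0.40941); u = 654.7·(-0.11097)/0.40941 + 327.0 = 149.5425, v = 435.1·(+0.06283)/0.40941 + 245.9 = 312.6670

c0=(155.23, 441.27) c1=(324.30, 419.25) c2=(311.78, 306.70) c3=(149.54, 312.67)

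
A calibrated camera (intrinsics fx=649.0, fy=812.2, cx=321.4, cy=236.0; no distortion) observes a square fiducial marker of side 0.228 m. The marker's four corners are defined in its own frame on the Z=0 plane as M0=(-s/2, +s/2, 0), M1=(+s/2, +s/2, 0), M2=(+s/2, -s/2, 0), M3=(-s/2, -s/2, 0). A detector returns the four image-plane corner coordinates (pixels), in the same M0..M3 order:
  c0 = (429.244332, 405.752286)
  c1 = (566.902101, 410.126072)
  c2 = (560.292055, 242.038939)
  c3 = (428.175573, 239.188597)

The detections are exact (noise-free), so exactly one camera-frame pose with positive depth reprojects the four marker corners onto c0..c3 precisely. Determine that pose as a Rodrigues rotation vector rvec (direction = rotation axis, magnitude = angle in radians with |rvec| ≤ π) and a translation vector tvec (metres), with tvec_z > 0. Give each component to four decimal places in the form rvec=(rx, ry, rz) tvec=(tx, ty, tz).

rvec=(-0.2003, 0.0381, 0.0211) tvec=(0.2979, 0.1181, 1.1082)

Intrinsics K: fx=649.0, fy=812.2, cx=321.4, cy=236.0
Marker side s = 0.228 m; corners in marker frame (Z=0):
  M0 = (-0.1140, +0.1140, 0)
  M1 = (+0.1140, +0.1140, 0)
  M2 = (+0.1140, -0.1140, 0)
  M3 = (-0.1140, -0.1140, 0)
Detected image corners:
  c0 = (429.244332, 405.752286) px
  c1 = (566.902101, 410.126072) px
  c2 = (560.292055, 242.038939) px
  c3 = (428.175573, 239.188597) px
Planar DLT: solve 8×8 A·h = b for H (H[2,2]=1):
  H  [+573.46803 -72.09782 +495.83702]
  H  [+4.07899 +675.77457 +322.56037]
  H  [-0.03607 -0.17915 +1.00000]
B = K⁻¹H; ‖b₁‖=0.902333, ‖b₂‖=0.902333; λ = 2/(‖b₁‖+‖b₂‖) = 1.108239, sign → tz>0 ⇒ λ=+1.108239
r₁ = λ·B[:,0] = (+0.99905,+0.01718,-0.03997); r₂ = λ·B[:,1] = (-0.02479,+0.97978,-0.19854)
r₃ = r₁×r₂ = (+0.03575,+0.19935,+0.97928); SVD([r₁ r₂ r₃]) → R = UVᵀ:
  R  [+0.99905 -0.02479 +0.03575]
  R  [+0.01718 +0.97978 +0.19935]
  R  [-0.03997 -0.19854 +0.97928]
t = (+0.29787, +0.11811, +1.10824) m
tr R = 2.958108; θ = arccos((tr R − 1)/2) = 0.205034 rad = 11.748°
axis k = ((R−Rᵀ)₃₂, (R−Rᵀ)₁₃, (R−Rᵀ)₂₁) / (2 sinθ) = (-0.977138, +0.185950, +0.103071)
rvec = θ·k = (-0.200346, +0.038126, +0.021133)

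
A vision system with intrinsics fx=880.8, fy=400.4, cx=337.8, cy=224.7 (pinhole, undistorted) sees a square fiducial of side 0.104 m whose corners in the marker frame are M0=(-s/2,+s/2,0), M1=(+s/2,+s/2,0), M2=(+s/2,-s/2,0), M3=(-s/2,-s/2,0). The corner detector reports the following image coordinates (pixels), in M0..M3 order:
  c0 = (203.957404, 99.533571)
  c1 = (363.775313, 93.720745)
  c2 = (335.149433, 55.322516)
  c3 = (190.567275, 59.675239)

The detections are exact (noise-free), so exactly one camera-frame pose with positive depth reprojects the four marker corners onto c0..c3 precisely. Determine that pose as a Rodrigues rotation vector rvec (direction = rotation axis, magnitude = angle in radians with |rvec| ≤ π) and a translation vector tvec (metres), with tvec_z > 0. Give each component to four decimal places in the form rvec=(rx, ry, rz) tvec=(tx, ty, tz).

rvec=(-0.6519, -0.0929, -0.1648) tvec=(-0.0436, -0.2225, 0.5991)

Intrinsics K: fx=880.8, fy=400.4, cx=337.8, cy=224.7
Marker side s = 0.104 m; corners in marker frame (Z=0):
  M0 = (-0.0520, +0.0520, 0)
  M1 = (+0.0520, +0.0520, 0)
  M2 = (+0.0520, -0.0520, 0)
  M3 = (-0.0520, -0.0520, 0)
Detected image corners:
  c0 = (203.957404, 99.533571) px
  c1 = (363.775313, 93.720745) px
  c2 = (335.149433, 55.322516) px
  c3 = (190.567275, 59.675239) px
Planar DLT: solve 8×8 A·h = b for H (H[2,2]=1):
  H  [+1522.45384 -68.91091 +273.72809]
  H  [-30.81203 +299.53109 +76.02120]
  H  [+0.22965 -0.99423 +1.00000]
B = K⁻¹H; ‖b₁‖=1.669151, ‖b₂‖=1.669151; λ = 2/(‖b₁‖+‖b₂‖) = 0.599107, sign → tz>0 ⇒ λ=+0.599107
r₁ = λ·B[:,0] = (+0.98278,-0.12332,+0.13759); r₂ = λ·B[:,1] = (+0.18157,+0.78245,-0.59565)
r₃ = r₁×r₂ = (-0.03420,+0.61038,+0.79137); SVD([r₁ r₂ r₃]) → R = UVᵀ:
  R  [+0.98278 +0.18157 -0.03420]
  R  [-0.12332 +0.78245 +0.61038]
  R  [+0.13759 -0.59565 +0.79137]
t = (-0.04358, -0.22246, +0.59911) m
tr R = 2.556607; θ = arccos((tr R − 1)/2) = 0.678837 rad = 38.894°
axis k = ((R−Rᵀ)₃₂, (R−Rᵀ)₁₃, (R−Rᵀ)₂₁) / (2 sinθ) = (-0.960386, -0.136800, -0.242786)
rvec = θ·k = (-0.651945, -0.092865, -0.164812)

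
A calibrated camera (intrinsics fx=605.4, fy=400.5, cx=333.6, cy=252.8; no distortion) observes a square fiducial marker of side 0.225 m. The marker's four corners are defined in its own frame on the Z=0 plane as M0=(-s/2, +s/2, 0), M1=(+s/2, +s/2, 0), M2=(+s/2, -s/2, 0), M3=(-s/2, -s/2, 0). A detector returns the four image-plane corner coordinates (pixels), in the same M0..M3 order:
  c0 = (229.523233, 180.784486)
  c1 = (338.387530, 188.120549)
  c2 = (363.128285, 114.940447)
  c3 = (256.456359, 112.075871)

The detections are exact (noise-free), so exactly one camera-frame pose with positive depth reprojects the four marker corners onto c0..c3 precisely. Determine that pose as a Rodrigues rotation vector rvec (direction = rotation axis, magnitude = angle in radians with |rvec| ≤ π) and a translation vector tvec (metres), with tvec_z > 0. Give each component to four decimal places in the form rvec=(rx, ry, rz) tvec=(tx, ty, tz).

rvec=(-0.2133, 0.3019, 0.1833) tvec=(-0.0732, -0.3034, 1.1625)

Intrinsics K: fx=605.4, fy=400.5, cx=333.6, cy=252.8
Marker side s = 0.225 m; corners in marker frame (Z=0):
  M0 = (-0.1125, +0.1125, 0)
  M1 = (+0.1125, +0.1125, 0)
  M2 = (+0.1125, -0.1125, 0)
  M3 = (-0.1125, -0.1125, 0)
Detected image corners:
  c0 = (229.523233, 180.784486) px
  c1 = (338.387530, 188.120549) px
  c2 = (363.128285, 114.940447) px
  c3 = (256.456359, 112.075871) px
Planar DLT: solve 8×8 A·h = b for H (H[2,2]=1):
  H  [+399.02883 -160.96522 +295.46838]
  H  [-17.57907 +291.92992 +148.28500]
  H  [-0.26899 -0.15490 +1.00000]
B = K⁻¹H; ‖b₁‖=0.860234, ‖b₂‖=0.860234; λ = 2/(‖b₁‖+‖b₂‖) = 1.162475, sign → tz>0 ⇒ λ=+1.162475
r₁ = λ·B[:,0] = (+0.93851,+0.14635,-0.31269); r₂ = λ·B[:,1] = (-0.20985,+0.96101,-0.18007)
r₃ = r₁×r₂ = (+0.27415,+0.23462,+0.93263); SVD([r₁ r₂ r₃]) → R = UVᵀ:
  R  [+0.93851 -0.20985 +0.27415]
  R  [+0.14635 +0.96101 +0.23462]
  R  [-0.31269 -0.18007 +0.93263]
t = (-0.07322, -0.30336, +1.16248) m
tr R = 2.832149; θ = arccos((tr R − 1)/2) = 0.412617 rad = 23.641°
axis k = ((R−Rᵀ)₃₂, (R−Rᵀ)₁₃, (R−Rᵀ)₂₁) / (2 sinθ) = (-0.517061, +0.731704, +0.444137)
rvec = θ·k = (-0.213348, +0.301914, +0.183259)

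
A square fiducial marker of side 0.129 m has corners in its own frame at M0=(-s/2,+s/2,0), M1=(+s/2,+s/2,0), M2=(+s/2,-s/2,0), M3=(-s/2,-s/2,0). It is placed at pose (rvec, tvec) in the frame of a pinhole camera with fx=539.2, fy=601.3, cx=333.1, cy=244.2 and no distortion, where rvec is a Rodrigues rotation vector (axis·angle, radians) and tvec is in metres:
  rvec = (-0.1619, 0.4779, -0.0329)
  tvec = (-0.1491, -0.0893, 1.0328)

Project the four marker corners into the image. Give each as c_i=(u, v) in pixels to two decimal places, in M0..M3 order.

Intrinsics K: fx=539.2, fy=601.3, cx=333.1, cy=244.2
Marker side s = 0.129 m; corners in marker frame (Z=0):
  M0 = (-0.0645, +0.0645, 0)
  M1 = (+0.0645, +0.0645, 0)
  M2 = (+0.0645, -0.0645, 0)
  M3 = (-0.0645, -0.0645, 0)
rvec = (-0.1619, 0.4779, -0.0329), |rvec| = θ = 0.50565 rad = 28.972°
Rodrigues: sinθ=0.48438, 1−cosθ=0.12514; R = I + sinθ·[k]× + (1−cosθ)·[k]×²:
    [+0.88769 -0.00635 +0.46040]
    [-0.06938 +0.98664 +0.14739]
    [-0.45519 -0.16278 +0.87539]
t = (-0.1491, -0.0893, 1.0328) m
M0: Pc = R·M0+t = (-0.20677, -0.02119, +1.05166); u = 539.2·(-0.20677)/1.05166 + 333.1 = 227.0885, v = 601.3·(-0.02119)/1.05166 + 244.2 = 232.0864
M1: Pc = R·M1+t = (-0.09225, -0.03014, +0.99294); u = 539.2·(-0.09225)/0.99294 + 333.1 = 283.0031, v = 601.3·(-0.03014)/0.99294 + 244.2 = 225.9498
M2: Pc = R·M2+t = (-0.09143, -0.15741, +1.01394); u = 539.2·(-0.09143)/1.01394 + 333.1 = 284.4764, v = 601.3·(-0.15741)/1.01394 + 244.2 = 150.8485
M3: Pc = R·M3+t = (-0.20595, -0.14846, +1.07266); u = 539.2·(-0.20595)/1.07266 + 333.1 = 229.5758, v = 601.3·(-0.14846)/1.07266 + 244.2 = 160.9761

c0=(227.09, 232.09) c1=(283.00, 225.95) c2=(284.48, 150.85) c3=(229.58, 160.98)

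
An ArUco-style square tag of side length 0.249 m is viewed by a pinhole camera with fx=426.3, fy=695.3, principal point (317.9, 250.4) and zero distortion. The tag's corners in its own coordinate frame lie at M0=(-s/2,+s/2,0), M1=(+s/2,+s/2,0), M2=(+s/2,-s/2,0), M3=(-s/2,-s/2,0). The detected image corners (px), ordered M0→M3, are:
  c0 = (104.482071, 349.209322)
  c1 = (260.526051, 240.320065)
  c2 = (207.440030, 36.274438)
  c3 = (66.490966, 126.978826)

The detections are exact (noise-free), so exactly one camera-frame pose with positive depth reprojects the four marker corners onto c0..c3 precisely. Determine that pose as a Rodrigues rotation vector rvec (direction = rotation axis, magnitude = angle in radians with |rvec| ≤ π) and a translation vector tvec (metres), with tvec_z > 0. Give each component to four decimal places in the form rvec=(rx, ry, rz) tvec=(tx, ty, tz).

Intrinsics K: fx=426.3, fy=695.3, cx=317.9, cy=250.4
Marker side s = 0.249 m; corners in marker frame (Z=0):
  M0 = (-0.1245, +0.1245, 0)
  M1 = (+0.1245, +0.1245, 0)
  M2 = (+0.1245, -0.1245, 0)
  M3 = (-0.1245, -0.1245, 0)
Detected image corners:
  c0 = (104.482071, 349.209322) px
  c1 = (260.526051, 240.320065) px
  c2 = (207.440030, 36.274438) px
  c3 = (66.490966, 126.978826) px
Planar DLT: solve 8×8 A·h = b for H (H[2,2]=1):
  H  [+615.83910 +111.68623 +159.68696]
  H  [-373.81793 +770.89925 +181.41718]
  H  [+0.13248 -0.44887 +1.00000]
B = K⁻¹H; ‖b₁‖=1.473573, ‖b₂‖=1.473573; λ = 2/(‖b₁‖+‖b₂‖) = 0.678623, sign → tz>0 ⇒ λ=+0.678623
r₁ = λ·B[:,0] = (+0.91331,-0.39723,+0.08990); r₂ = λ·B[:,1] = (+0.40495,+0.86211,-0.30461)
r₃ = r₁×r₂ = (+0.04349,+0.31461,+0.94822); SVD([r₁ r₂ r₃]) → R = UVᵀ:
  R  [+0.91331 +0.40495 +0.04349]
  R  [-0.39723 +0.86211 +0.31461]
  R  [+0.08990 -0.30461 +0.94822]
t = (-0.25186, -0.06733, +0.67862) m
tr R = 2.723639; θ = arccos((tr R − 1)/2) = 0.531951 rad = 30.479°
axis k = ((R−Rᵀ)₃₂, (R−Rᵀ)₁₃, (R−Rᵀ)₂₁) / (2 sinθ) = (-0.610410, -0.045749, -0.790763)
rvec = θ·k = (-0.324708, -0.024336, -0.420647)

rvec=(-0.3247, -0.0243, -0.4206) tvec=(-0.2519, -0.0673, 0.6786)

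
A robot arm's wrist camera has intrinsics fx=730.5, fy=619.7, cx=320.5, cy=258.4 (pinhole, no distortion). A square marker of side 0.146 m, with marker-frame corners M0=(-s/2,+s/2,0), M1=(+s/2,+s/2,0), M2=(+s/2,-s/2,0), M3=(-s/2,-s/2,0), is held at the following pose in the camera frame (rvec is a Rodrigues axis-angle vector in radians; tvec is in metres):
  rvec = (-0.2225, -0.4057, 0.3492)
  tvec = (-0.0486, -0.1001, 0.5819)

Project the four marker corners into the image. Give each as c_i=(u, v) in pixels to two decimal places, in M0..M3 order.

c0=(140.27, 188.52) c1=(312.22, 252.18) c2=(361.38, 120.41) c3=(205.87, 49.73)

Intrinsics K: fx=730.5, fy=619.7, cx=320.5, cy=258.4
Marker side s = 0.146 m; corners in marker frame (Z=0):
  M0 = (-0.0730, +0.0730, 0)
  M1 = (+0.0730, +0.0730, 0)
  M2 = (+0.0730, -0.0730, 0)
  M3 = (-0.0730, -0.0730, 0)
rvec = (-0.2225, -0.4057, 0.3492), |rvec| = θ = 0.57969 rad = 33.214°
Rodrigues: sinθ=0.54776, 1−cosθ=0.16337; R = I + sinθ·[k]× + (1−cosθ)·[k]×²:
    [+0.86070 -0.28608 -0.42113]
    [+0.37385 +0.91665 +0.14137]
    [+0.34558 -0.27912 +0.89591]
t = (-0.0486, -0.1001, 0.5819) m
M0: Pc = R·M0+t = (-0.13232, -0.06048, +0.53630); u = 730.5·(-0.13232)/0.53630 + 320.5 = 140.2708, v = 619.7·(-0.06048)/0.53630 + 258.4 = 188.5192
M1: Pc = R·M1+t = (-0.00665, -0.00589, +0.58675); u = 730.5·(-0.00665)/0.58675 + 320.5 = 312.2171, v = 619.7·(-0.00589)/0.58675 + 258.4 = 252.1758
M2: Pc = R·M2+t = (+0.03512, -0.13972, +0.62750); u = 730.5·(+0.03512)/0.62750 + 320.5 = 361.3790, v = 619.7·(-0.13972)/0.62750 + 258.4 = 120.4133
M3: Pc = R·M3+t = (-0.09055, -0.19431, +0.57705); u = 730.5·(-0.09055)/0.57705 + 320.5 = 205.8742, v = 619.7·(-0.19431)/0.57705 + 258.4 = 49.7313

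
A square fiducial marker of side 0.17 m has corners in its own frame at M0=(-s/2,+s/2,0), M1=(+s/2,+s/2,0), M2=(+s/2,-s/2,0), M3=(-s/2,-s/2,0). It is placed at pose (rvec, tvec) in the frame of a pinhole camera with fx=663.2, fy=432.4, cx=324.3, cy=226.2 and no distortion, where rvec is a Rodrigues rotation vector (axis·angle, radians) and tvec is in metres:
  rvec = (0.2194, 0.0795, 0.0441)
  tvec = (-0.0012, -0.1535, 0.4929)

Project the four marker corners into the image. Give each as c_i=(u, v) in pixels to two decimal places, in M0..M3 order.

Intrinsics K: fx=663.2, fy=432.4, cx=324.3, cy=226.2
Marker side s = 0.17 m; corners in marker frame (Z=0):
  M0 = (-0.0850, +0.0850, 0)
  M1 = (+0.0850, +0.0850, 0)
  M2 = (+0.0850, -0.0850, 0)
  M3 = (-0.0850, -0.0850, 0)
rvec = (0.2194, 0.0795, 0.0441), |rvec| = θ = 0.23749 rad = 13.607°
Rodrigues: sinθ=0.23526, 1−cosθ=0.02807; R = I + sinθ·[k]× + (1−cosθ)·[k]×²:
    [+0.99589 -0.03501 +0.08357]
    [+0.05237 +0.97508 -0.21560]
    [-0.07394 +0.21909 +0.97290]
t = (-0.0012, -0.1535, 0.4929) m
M0: Pc = R·M0+t = (-0.08883, -0.07507, +0.51781); u = 663.2·(-0.08883)/0.51781 + 324.3 = 210.5331, v = 432.4·(-0.07507)/0.51781 + 226.2 = 163.5124
M1: Pc = R·M1+t = (+0.08047, -0.06617, +0.50524); u = 663.2·(+0.08047)/0.50524 + 324.3 = 429.9353, v = 432.4·(-0.06617)/0.50524 + 226.2 = 169.5717
M2: Pc = R·M2+t = (+0.08643, -0.23193, +0.46799); u = 663.2·(+0.08643)/0.46799 + 324.3 = 446.7756, v = 432.4·(-0.23193)/0.46799 + 226.2 = 11.9088
M3: Pc = R·M3+t = (-0.08287, -0.24083, +0.48056); u = 663.2·(-0.08287)/0.48056 + 324.3 = 209.9286, v = 432.4·(-0.24083)/0.48056 + 226.2 = 9.5037

c0=(210.53, 163.51) c1=(429.94, 169.57) c2=(446.78, 11.91) c3=(209.93, 9.50)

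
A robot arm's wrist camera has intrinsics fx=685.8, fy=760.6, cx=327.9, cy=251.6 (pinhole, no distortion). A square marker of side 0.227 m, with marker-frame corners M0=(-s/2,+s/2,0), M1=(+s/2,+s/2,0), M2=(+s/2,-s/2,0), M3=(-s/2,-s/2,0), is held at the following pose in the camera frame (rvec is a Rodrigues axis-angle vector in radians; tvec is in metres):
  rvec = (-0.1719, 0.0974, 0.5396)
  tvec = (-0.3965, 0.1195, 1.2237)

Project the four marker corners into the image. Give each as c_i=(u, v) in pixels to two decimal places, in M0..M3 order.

c0=(18.40, 349.98) c1=(121.77, 425.27) c2=(192.98, 301.77) c3=(90.41, 231.42)

Intrinsics K: fx=685.8, fy=760.6, cx=327.9, cy=251.6
Marker side s = 0.227 m; corners in marker frame (Z=0):
  M0 = (-0.1135, +0.1135, 0)
  M1 = (+0.1135, +0.1135, 0)
  M2 = (+0.1135, -0.1135, 0)
  M3 = (-0.1135, -0.1135, 0)
rvec = (-0.1719, 0.0974, 0.5396), |rvec| = θ = 0.57463 rad = 32.924°
Rodrigues: sinθ=0.54353, 1−cosθ=0.16061; R = I + sinθ·[k]× + (1−cosθ)·[k]×²:
    [+0.85376 -0.51853 +0.04701]
    [+0.50225 +0.84401 +0.18816]
    [-0.13724 -0.13703 +0.98101]
t = (-0.3965, 0.1195, 1.2237) m
M0: Pc = R·M0+t = (-0.55226, +0.15829, +1.22372); u = 685.8·(-0.55226)/1.22372 + 327.9 = 18.4046, v = 760.6·(+0.15829)/1.22372 + 251.6 = 349.9842
M1: Pc = R·M1+t = (-0.35845, +0.27230, +1.19257); u = 685.8·(-0.35845)/1.19257 + 327.9 = 121.7687, v = 760.6·(+0.27230)/1.19257 + 251.6 = 425.2679
M2: Pc = R·M2+t = (-0.24074, +0.08071, +1.22368); u = 685.8·(-0.24074)/1.22368 + 327.9 = 192.9767, v = 760.6·(+0.08071)/1.22368 + 251.6 = 301.7671
M3: Pc = R·M3+t = (-0.43455, -0.03330, +1.25483); u = 685.8·(-0.43455)/1.25483 + 327.9 = 90.4070, v = 760.6·(-0.03330)/1.25483 + 251.6 = 231.4159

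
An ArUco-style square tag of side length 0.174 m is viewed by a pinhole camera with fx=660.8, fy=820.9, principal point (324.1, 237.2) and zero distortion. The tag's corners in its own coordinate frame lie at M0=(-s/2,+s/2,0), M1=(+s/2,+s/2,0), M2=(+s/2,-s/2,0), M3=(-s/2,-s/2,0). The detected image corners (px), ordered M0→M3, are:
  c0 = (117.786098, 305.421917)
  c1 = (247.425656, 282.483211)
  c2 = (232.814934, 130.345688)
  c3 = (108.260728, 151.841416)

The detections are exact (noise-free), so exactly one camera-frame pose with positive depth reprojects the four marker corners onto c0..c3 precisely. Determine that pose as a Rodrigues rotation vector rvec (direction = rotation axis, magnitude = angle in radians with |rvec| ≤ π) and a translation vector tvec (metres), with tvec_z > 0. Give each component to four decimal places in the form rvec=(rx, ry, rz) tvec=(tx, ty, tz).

rvec=(-0.2112, -0.0036, -0.1422) tvec=(-0.2009, -0.0233, 0.8997)

Intrinsics K: fx=660.8, fy=820.9, cx=324.1, cy=237.2
Marker side s = 0.174 m; corners in marker frame (Z=0):
  M0 = (-0.0870, +0.0870, 0)
  M1 = (+0.0870, +0.0870, 0)
  M2 = (+0.0870, -0.0870, 0)
  M3 = (-0.0870, -0.0870, 0)
Detected image corners:
  c0 = (117.786098, 305.421917) px
  c1 = (247.425656, 282.483211) px
  c2 = (232.814934, 130.345688) px
  c3 = (108.260728, 151.841416) px
Planar DLT: solve 8×8 A·h = b for H (H[2,2]=1):
  H  [+733.77499 +28.43521 +176.56371]
  H  [-123.13212 +828.04846 +215.96119]
  H  [+0.02055 -0.23190 +1.00000]
B = K⁻¹H; ‖b₁‖=1.111541, ‖b₂‖=1.111541; λ = 2/(‖b₁‖+‖b₂‖) = 0.899652, sign → tz>0 ⇒ λ=+0.899652
r₁ = λ·B[:,0] = (+0.98994,-0.14029,+0.01848); r₂ = λ·B[:,1] = (+0.14104,+0.96777,-0.20863)
r₃ = r₁×r₂ = (+0.01138,+0.20914,+0.97782); SVD([r₁ r₂ r₃]) → R = UVᵀ:
  R  [+0.98994 +0.14104 +0.01138]
  R  [-0.14029 +0.96777 +0.20914]
  R  [+0.01848 -0.20863 +0.97782]
t = (-0.20086, -0.02328, +0.89965) m
tr R = 2.935529; θ = arccos((tr R − 1)/2) = 0.254599 rad = 14.587°
axis k = ((R−Rᵀ)₃₂, (R−Rᵀ)₁₃, (R−Rᵀ)₂₁) / (2 sinθ) = (-0.829382, -0.014107, -0.558503)
rvec = θ·k = (-0.211160, -0.003592, -0.142194)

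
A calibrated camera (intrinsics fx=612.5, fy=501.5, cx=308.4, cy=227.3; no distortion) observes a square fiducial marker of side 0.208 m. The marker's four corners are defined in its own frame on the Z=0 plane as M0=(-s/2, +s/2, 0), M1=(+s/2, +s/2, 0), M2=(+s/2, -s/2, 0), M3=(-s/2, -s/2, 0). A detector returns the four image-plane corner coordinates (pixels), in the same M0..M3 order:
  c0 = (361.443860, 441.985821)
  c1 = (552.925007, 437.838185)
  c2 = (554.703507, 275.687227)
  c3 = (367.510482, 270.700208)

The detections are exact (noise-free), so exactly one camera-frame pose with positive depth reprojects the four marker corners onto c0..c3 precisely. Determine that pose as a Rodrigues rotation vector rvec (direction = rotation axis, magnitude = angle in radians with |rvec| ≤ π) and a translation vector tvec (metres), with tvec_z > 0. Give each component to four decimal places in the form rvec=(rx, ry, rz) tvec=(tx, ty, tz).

rvec=(-0.0626, -0.1697, 0.0409) tvec=(0.1590, 0.1625, 0.6350)

Intrinsics K: fx=612.5, fy=501.5, cx=308.4, cy=227.3
Marker side s = 0.208 m; corners in marker frame (Z=0):
  M0 = (-0.1040, +0.1040, 0)
  M1 = (+0.1040, +0.1040, 0)
  M2 = (+0.1040, -0.1040, 0)
  M3 = (-0.1040, -0.1040, 0)
Detected image corners:
  c0 = (361.443860, 441.985821) px
  c1 = (552.925007, 437.838185) px
  c2 = (554.703507, 275.687227) px
  c3 = (367.510482, 270.700208) px
Planar DLT: solve 8×8 A·h = b for H (H[2,2]=1):
  H  [+1031.23040 -66.06170 +461.76286]
  H  [+96.26923 +764.05255 +355.66201]
  H  [+0.26368 -0.10342 +1.00000]
B = K⁻¹H; ‖b₁‖=1.574800, ‖b₂‖=1.574800; λ = 2/(‖b₁‖+‖b₂‖) = 0.635001, sign → tz>0 ⇒ λ=+0.635001
r₁ = λ·B[:,0] = (+0.98481,+0.04601,+0.16744); r₂ = λ·B[:,1] = (-0.03542,+0.99721,-0.06567)
r₃ = r₁×r₂ = (-0.16999,+0.05874,+0.98369); SVD([r₁ r₂ r₃]) → R = UVᵀ:
  R  [+0.98481 -0.03542 -0.16999]
  R  [+0.04601 +0.99721 +0.05874]
  R  [+0.16744 -0.06567 +0.98369]
t = (+0.15900, +0.16253, +0.63500) m
tr R = 2.965714; θ = arccos((tr R − 1)/2) = 0.185430 rad = 10.624°
axis k = ((R−Rᵀ)₃₂, (R−Rᵀ)₁₃, (R−Rᵀ)₂₁) / (2 sinθ) = (-0.337416, -0.915087, +0.220832)
rvec = θ·k = (-0.062567, -0.169684, +0.040949)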